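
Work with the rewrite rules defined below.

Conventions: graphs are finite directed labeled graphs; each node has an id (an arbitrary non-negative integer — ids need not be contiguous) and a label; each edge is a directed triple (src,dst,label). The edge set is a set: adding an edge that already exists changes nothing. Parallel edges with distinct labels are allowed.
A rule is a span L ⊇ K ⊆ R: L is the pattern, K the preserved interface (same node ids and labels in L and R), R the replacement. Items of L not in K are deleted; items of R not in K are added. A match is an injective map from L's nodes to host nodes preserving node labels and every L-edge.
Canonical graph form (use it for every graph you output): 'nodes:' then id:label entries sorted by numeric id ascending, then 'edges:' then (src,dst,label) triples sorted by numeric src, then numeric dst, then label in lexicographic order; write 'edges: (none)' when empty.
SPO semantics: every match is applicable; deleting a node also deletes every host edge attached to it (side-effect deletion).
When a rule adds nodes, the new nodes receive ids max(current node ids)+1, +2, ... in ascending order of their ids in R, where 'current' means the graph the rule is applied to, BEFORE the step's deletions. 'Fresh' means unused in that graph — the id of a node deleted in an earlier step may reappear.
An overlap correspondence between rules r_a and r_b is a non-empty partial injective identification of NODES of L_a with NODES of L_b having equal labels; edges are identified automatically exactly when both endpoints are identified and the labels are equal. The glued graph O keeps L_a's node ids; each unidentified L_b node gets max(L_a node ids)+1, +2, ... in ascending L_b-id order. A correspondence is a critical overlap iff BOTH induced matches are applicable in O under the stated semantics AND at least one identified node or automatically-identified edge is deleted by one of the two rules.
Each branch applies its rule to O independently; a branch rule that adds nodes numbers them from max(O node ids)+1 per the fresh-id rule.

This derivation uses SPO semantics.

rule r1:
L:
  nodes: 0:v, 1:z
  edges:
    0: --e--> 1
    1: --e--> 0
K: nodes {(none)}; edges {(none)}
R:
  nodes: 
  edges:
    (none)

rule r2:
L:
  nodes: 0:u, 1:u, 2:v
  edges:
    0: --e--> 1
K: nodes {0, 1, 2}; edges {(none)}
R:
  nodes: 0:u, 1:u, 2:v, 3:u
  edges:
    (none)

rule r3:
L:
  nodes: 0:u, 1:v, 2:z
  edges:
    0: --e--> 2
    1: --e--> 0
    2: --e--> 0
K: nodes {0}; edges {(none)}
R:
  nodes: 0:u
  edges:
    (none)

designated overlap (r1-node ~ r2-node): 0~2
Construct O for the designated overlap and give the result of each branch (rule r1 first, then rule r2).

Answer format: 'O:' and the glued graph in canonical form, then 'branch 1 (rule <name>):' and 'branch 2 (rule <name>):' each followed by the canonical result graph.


O:
nodes: 0:v, 1:z, 2:u, 3:u
edges: (0,1,e); (1,0,e); (2,3,e)
branch 1 (rule r1):
nodes: 2:u, 3:u
edges: (2,3,e)
branch 2 (rule r2):
nodes: 0:v, 1:z, 2:u, 3:u, 4:u
edges: (0,1,e); (1,0,e)


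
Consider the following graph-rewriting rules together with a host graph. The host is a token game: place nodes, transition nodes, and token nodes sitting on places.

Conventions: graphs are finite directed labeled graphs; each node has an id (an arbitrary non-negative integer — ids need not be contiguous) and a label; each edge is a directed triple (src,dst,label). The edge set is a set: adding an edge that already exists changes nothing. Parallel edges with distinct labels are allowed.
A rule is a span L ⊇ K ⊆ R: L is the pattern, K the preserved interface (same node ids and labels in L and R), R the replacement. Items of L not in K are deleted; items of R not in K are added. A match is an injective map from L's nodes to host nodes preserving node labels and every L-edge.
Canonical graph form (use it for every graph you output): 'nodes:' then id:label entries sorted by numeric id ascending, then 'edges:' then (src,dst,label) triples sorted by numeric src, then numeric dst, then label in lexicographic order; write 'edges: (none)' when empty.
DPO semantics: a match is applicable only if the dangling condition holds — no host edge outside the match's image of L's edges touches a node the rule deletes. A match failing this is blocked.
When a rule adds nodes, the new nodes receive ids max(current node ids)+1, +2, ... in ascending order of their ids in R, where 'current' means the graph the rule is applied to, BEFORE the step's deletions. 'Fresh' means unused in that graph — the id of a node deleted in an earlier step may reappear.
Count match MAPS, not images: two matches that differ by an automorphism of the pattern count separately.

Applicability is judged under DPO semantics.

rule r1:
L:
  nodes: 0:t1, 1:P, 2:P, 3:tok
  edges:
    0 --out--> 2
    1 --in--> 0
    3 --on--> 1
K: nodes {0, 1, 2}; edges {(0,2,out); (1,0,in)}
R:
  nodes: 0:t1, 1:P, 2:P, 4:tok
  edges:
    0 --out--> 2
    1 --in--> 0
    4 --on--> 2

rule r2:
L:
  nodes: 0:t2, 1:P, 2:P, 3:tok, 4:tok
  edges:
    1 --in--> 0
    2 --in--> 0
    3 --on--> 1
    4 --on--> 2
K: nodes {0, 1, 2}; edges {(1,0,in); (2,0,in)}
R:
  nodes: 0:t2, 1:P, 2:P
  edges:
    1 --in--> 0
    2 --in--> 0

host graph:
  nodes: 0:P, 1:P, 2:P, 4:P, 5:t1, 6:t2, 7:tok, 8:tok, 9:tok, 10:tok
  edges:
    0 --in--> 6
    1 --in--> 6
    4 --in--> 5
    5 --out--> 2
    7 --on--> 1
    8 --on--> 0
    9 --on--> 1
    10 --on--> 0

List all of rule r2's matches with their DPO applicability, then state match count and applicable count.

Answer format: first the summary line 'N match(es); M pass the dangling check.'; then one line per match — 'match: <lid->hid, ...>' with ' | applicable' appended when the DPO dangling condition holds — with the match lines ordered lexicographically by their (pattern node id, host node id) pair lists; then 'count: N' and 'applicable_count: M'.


8 match(es); 8 pass the dangling check.
match: 0->6, 1->0, 2->1, 3->8, 4->7 | applicable
match: 0->6, 1->0, 2->1, 3->8, 4->9 | applicable
match: 0->6, 1->0, 2->1, 3->10, 4->7 | applicable
match: 0->6, 1->0, 2->1, 3->10, 4->9 | applicable
match: 0->6, 1->1, 2->0, 3->7, 4->8 | applicable
match: 0->6, 1->1, 2->0, 3->7, 4->10 | applicable
match: 0->6, 1->1, 2->0, 3->9, 4->8 | applicable
match: 0->6, 1->1, 2->0, 3->9, 4->10 | applicable
count: 8
applicable_count: 8


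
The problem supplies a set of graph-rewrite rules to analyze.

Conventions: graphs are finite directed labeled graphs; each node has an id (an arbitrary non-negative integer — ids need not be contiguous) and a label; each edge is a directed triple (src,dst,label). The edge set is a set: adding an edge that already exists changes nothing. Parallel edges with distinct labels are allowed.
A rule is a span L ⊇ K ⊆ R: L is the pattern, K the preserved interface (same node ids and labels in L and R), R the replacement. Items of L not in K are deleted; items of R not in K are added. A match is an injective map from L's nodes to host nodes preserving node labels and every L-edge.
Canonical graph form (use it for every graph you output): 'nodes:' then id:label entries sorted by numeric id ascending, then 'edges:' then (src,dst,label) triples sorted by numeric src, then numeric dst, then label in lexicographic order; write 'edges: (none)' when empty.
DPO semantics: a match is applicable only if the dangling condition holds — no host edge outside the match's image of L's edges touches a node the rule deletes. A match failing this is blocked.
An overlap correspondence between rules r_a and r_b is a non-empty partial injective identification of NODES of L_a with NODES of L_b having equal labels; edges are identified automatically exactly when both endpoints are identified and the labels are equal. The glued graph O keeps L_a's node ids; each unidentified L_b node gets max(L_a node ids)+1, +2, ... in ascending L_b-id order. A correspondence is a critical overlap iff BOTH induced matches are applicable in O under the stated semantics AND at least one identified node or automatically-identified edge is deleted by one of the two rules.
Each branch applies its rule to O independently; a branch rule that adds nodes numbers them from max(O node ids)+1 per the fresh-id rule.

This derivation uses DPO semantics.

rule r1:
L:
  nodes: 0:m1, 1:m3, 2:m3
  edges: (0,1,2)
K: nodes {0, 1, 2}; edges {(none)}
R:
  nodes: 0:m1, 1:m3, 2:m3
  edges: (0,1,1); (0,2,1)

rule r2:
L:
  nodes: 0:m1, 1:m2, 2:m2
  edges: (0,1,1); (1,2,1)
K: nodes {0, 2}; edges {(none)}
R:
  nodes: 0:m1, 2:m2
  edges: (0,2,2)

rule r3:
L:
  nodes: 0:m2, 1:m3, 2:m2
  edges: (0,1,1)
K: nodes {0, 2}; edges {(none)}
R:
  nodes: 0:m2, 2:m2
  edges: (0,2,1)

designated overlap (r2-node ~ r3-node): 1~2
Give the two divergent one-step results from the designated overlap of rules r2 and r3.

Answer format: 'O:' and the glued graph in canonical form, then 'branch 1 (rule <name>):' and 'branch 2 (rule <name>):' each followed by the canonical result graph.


O:
nodes: 0:m1, 1:m2, 2:m2, 3:m2, 4:m3
edges: (0,1,1); (1,2,1); (3,4,1)
branch 1 (rule r2):
nodes: 0:m1, 2:m2, 3:m2, 4:m3
edges: (0,2,2); (3,4,1)
branch 2 (rule r3):
nodes: 0:m1, 1:m2, 2:m2, 3:m2
edges: (0,1,1); (1,2,1); (3,1,1)


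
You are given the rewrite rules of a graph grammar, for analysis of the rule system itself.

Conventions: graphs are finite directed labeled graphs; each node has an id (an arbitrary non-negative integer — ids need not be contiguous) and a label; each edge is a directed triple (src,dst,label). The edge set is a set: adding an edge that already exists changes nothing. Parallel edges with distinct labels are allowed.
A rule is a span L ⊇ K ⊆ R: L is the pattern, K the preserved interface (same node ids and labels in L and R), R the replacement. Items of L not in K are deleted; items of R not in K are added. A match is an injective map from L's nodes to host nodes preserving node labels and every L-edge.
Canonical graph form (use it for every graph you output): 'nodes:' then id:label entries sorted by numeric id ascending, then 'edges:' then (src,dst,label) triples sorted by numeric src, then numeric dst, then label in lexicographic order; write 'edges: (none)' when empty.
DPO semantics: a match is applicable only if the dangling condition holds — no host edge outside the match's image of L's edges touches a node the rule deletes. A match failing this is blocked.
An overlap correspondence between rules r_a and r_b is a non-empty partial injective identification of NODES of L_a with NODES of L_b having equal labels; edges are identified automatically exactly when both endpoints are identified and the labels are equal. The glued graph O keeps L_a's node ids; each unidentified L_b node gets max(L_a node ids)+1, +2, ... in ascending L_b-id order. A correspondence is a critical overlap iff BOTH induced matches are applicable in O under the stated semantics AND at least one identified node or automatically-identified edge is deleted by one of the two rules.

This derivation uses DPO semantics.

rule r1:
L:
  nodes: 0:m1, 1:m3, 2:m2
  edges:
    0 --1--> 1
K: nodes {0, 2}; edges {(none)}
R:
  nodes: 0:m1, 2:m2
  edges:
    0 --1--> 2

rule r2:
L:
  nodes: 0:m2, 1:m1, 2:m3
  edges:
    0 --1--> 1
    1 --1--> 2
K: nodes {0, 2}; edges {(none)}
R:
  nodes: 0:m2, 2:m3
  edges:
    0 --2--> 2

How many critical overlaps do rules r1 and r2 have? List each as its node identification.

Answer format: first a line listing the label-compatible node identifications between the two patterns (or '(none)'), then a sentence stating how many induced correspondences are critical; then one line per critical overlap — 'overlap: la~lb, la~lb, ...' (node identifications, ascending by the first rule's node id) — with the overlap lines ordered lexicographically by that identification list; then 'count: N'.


label-compatible node identifications between L(r1) and L(r2): 0~1, 1~2, 2~0
2 of the induced correspondences are critical overlaps of r1 and r2.
overlap: 0~1, 1~2
overlap: 0~1, 1~2, 2~0
count: 2


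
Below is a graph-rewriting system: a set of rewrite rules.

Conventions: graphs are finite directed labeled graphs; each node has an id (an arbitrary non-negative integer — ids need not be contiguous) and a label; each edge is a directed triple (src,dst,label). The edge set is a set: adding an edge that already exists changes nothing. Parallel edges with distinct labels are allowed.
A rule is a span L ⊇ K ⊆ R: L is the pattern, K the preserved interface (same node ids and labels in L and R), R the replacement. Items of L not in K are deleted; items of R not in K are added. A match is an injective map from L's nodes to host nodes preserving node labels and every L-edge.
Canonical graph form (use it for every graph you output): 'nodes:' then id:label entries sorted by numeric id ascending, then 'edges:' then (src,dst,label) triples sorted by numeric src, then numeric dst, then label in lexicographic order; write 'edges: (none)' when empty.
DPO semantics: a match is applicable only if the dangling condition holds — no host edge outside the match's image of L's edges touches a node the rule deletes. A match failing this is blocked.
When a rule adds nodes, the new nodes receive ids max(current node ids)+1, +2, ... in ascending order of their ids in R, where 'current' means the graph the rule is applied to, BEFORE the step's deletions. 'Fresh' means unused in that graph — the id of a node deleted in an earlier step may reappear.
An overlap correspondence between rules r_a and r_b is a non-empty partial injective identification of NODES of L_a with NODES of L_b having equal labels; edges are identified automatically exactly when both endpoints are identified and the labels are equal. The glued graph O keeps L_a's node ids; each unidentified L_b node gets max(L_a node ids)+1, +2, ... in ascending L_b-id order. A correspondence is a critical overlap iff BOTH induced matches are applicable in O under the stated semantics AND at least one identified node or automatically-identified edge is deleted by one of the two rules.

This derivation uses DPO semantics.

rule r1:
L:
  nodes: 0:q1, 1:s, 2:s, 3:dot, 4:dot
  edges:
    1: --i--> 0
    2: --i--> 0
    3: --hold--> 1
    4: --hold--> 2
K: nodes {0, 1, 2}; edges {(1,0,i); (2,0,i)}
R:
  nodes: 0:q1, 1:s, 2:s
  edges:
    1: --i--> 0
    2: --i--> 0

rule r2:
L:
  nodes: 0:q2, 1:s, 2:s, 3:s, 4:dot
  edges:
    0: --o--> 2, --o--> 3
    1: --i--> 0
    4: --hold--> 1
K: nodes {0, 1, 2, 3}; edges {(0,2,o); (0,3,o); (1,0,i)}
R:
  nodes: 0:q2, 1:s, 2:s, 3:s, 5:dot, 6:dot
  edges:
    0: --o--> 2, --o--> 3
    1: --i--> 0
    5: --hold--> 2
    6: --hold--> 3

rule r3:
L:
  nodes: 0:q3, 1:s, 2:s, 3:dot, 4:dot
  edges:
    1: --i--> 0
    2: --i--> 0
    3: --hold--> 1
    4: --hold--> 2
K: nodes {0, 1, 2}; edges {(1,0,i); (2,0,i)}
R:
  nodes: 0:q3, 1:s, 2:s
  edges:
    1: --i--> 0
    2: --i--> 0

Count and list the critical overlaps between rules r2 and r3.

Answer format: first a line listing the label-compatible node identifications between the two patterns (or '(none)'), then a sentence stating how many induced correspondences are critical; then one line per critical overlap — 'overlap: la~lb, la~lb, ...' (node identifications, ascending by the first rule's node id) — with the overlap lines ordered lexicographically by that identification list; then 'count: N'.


label-compatible node identifications between L(r2) and L(r3): 1~1, 1~2, 2~1, 2~2, 3~1, 3~2, 4~3, 4~4
6 of the induced correspondences are critical overlaps of r2 and r3.
overlap: 1~1, 2~2, 4~3
overlap: 1~1, 3~2, 4~3
overlap: 1~1, 4~3
overlap: 1~2, 2~1, 4~4
overlap: 1~2, 3~1, 4~4
overlap: 1~2, 4~4
count: 6


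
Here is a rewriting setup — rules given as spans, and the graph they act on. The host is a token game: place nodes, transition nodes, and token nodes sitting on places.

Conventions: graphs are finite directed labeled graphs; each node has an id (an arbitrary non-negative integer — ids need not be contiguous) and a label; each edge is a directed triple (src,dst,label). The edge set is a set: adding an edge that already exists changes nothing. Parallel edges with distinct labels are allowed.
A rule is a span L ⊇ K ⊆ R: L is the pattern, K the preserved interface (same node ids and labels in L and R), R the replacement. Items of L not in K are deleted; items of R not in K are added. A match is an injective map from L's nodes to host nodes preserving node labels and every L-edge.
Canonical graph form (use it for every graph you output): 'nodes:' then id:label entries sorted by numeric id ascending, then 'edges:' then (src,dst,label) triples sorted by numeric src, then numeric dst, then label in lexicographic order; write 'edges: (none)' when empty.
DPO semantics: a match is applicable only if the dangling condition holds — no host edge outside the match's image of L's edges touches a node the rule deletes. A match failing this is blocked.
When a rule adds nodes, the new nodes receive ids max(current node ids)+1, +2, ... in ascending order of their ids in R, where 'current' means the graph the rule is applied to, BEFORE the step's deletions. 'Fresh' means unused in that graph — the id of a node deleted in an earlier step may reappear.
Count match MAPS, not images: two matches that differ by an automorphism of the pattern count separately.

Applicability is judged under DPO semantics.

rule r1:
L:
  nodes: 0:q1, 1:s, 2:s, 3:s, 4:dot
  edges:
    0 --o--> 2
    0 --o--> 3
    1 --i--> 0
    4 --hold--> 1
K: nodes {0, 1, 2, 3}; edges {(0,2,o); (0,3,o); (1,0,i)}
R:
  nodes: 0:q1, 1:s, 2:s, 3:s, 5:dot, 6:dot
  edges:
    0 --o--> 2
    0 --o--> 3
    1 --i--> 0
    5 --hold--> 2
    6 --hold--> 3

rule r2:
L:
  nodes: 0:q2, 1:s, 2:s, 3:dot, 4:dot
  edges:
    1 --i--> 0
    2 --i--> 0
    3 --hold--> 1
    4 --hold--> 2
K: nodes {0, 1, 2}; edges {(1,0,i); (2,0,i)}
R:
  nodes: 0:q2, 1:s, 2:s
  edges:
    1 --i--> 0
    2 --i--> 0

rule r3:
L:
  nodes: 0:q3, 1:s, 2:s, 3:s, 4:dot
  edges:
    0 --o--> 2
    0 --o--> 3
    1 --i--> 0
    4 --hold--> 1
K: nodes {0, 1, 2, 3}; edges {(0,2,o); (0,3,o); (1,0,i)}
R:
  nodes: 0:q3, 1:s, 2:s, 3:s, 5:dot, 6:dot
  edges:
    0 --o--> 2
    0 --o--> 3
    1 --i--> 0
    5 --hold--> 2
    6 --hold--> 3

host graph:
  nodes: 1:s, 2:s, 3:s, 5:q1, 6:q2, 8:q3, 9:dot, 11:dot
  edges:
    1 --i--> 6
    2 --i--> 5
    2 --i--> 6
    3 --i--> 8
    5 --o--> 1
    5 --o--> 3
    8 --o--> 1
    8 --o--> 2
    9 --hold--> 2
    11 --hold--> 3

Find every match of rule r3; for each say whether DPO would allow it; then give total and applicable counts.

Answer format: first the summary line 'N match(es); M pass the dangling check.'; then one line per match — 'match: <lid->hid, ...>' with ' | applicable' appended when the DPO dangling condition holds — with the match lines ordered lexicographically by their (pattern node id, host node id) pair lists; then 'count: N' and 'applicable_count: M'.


2 match(es); 2 pass the dangling check.
match: 0->8, 1->3, 2->1, 3->2, 4->11 | applicable
match: 0->8, 1->3, 2->2, 3->1, 4->11 | applicable
count: 2
applicable_count: 2


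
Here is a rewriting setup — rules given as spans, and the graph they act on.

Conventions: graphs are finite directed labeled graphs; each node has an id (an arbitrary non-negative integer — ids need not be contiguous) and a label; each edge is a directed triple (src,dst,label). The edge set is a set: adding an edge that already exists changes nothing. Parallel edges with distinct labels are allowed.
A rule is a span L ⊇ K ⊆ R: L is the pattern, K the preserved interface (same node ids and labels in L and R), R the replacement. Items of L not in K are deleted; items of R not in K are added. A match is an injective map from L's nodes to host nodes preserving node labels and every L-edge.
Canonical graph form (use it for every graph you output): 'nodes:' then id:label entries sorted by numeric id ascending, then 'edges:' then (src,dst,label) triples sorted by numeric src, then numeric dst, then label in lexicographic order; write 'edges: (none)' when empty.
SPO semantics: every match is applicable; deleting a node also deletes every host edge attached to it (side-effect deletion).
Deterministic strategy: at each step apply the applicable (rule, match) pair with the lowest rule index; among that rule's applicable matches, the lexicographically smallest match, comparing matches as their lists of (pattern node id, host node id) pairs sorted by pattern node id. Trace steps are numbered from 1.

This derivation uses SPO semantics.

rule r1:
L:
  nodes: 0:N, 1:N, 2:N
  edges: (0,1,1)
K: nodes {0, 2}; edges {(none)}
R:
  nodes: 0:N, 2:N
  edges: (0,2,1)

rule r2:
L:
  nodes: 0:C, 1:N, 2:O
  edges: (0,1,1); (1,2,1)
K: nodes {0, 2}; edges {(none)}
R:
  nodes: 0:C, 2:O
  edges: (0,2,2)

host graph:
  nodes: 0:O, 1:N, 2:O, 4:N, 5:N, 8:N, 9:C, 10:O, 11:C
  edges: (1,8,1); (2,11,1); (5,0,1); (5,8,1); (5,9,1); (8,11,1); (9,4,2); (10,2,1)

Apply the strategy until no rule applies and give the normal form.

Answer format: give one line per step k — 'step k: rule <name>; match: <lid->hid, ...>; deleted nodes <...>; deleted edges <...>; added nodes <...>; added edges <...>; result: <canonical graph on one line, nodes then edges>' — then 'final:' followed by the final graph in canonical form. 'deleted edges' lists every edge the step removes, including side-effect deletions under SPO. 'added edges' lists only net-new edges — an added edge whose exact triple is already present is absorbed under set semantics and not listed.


step 1: rule r1; match: 0->1, 1->8, 2->4; deleted nodes 8; deleted edges (1,8,1); (5,8,1); (8,11,1); added nodes (none); added edges (1,4,1); result: nodes: 0:O, 1:N, 2:O, 4:N, 5:N, 9:C, 10:O, 11:C edges: (1,4,1); (2,11,1); (5,0,1); (5,9,1); (9,4,2); (10,2,1)
step 2: rule r1; match: 0->1, 1->4, 2->5; deleted nodes 4; deleted edges (1,4,1); (9,4,2); added nodes (none); added edges (1,5,1); result: nodes: 0:O, 1:N, 2:O, 5:N, 9:C, 10:O, 11:C edges: (1,5,1); (2,11,1); (5,0,1); (5,9,1); (10,2,1)
final:
nodes: 0:O, 1:N, 2:O, 5:N, 9:C, 10:O, 11:C
edges: (1,5,1); (2,11,1); (5,0,1); (5,9,1); (10,2,1)


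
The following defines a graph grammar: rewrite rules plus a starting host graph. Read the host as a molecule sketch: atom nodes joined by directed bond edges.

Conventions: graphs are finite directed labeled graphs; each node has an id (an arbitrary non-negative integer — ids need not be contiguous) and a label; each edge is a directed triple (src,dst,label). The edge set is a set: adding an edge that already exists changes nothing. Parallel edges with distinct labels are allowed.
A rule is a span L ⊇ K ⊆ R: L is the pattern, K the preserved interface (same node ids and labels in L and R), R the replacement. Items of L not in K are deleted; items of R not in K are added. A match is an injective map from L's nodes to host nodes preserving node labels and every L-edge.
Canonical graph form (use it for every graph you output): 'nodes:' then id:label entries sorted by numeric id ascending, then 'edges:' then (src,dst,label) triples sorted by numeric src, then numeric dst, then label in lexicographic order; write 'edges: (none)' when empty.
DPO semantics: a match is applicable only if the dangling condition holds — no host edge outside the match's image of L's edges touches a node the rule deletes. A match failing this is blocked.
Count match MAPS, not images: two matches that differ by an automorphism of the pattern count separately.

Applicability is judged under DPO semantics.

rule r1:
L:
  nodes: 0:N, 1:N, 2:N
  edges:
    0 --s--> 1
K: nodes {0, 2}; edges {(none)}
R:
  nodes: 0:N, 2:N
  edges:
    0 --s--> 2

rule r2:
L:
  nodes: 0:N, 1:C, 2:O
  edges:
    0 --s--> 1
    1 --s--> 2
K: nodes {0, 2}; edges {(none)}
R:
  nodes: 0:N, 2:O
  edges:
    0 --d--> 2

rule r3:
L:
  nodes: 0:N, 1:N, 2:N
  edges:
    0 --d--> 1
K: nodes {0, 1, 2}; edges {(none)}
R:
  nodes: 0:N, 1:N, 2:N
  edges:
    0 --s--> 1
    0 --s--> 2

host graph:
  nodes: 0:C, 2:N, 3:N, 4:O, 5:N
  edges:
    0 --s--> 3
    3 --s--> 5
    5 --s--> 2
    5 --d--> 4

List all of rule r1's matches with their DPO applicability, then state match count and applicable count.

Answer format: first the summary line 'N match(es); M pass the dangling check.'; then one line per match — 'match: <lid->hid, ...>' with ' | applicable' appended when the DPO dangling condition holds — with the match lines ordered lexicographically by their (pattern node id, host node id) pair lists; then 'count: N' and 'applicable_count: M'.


2 match(es); 1 pass the dangling check.
match: 0->3, 1->5, 2->2
match: 0->5, 1->2, 2->3 | applicable
count: 2
applicable_count: 1


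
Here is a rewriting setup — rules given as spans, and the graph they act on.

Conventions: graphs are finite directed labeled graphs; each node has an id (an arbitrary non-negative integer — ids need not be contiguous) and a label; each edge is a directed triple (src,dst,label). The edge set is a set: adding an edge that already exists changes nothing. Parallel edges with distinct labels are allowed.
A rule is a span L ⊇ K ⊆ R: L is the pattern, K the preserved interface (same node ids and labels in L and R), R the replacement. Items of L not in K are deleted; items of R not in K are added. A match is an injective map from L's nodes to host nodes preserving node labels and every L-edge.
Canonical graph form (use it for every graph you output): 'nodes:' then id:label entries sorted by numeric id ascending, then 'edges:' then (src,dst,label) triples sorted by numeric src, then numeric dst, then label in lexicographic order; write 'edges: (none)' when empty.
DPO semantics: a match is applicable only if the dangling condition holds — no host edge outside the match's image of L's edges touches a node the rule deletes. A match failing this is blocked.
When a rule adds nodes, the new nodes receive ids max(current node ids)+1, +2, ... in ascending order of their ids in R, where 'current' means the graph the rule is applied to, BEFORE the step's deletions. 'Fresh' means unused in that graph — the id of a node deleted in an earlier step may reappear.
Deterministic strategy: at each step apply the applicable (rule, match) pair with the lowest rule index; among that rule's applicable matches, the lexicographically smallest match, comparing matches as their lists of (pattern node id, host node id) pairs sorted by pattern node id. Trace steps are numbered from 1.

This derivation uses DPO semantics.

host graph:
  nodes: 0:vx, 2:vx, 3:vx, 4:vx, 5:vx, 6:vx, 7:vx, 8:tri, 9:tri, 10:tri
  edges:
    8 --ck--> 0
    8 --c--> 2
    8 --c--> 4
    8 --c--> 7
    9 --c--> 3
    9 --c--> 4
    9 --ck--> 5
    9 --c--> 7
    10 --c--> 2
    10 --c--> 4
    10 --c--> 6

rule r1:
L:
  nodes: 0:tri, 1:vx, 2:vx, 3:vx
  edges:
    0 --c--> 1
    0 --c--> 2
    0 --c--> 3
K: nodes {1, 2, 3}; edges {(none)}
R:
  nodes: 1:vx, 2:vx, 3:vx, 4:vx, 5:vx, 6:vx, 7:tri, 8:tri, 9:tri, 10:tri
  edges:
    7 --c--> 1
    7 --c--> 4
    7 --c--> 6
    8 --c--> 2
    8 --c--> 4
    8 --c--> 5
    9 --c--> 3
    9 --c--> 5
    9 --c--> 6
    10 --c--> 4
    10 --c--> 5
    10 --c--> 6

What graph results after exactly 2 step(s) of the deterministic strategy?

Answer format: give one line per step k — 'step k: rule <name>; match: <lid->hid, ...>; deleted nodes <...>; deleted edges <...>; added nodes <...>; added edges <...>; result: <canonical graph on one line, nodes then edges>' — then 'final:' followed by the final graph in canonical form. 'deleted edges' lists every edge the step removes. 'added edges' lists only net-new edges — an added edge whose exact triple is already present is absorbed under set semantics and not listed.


step 1: rule r1; match: 0->10, 1->2, 2->4, 3->6; deleted nodes 10; deleted edges (10,2,c); (10,4,c); (10,6,c); added nodes 11, 12, 13, 14, 15, 16, 17; added edges (14,2,c); (14,11,c); (14,13,c); (15,4,c); (15,11,c); (15,12,c); (16,6,c); (16,12,c); (16,13,c); (17,11,c); (17,12,c); (17,13,c); result: nodes: 0:vx, 2:vx, 3:vx, 4:vx, 5:vx, 6:vx, 7:vx, 8:tri, 9:tri, 11:vx, 12:vx, 13:vx, 14:tri, 15:tri, 16:tri, 17:tri edges: (8,0,ck); (8,2,c); (8,4,c); (8,7,c); (9,3,c); (9,4,c); (9,5,ck); (9,7,c); (14,2,c); (14,11,c); (14,13,c); (15,4,c); (15,11,c); (15,12,c); (16,6,c); (16,12,c); (16,13,c); (17,11,c); (17,12,c); (17,13,c)
step 2: rule r1; match: 0->14, 1->2, 2->11, 3->13; deleted nodes 14; deleted edges (14,2,c); (14,11,c); (14,13,c); added nodes 18, 19, 20, 21, 22, 23, 24; added edges (21,2,c); (21,18,c); (21,20,c); (22,11,c); (22,18,c); (22,19,c); (23,13,c); (23,19,c); (23,20,c); (24,18,c); (24,19,c); (24,20,c); result: nodes: 0:vx, 2:vx, 3:vx, 4:vx, 5:vx, 6:vx, 7:vx, 8:tri, 9:tri, 11:vx, 12:vx, 13:vx, 15:tri, 16:tri, 17:tri, 18:vx, 19:vx, 20:vx, 21:tri, 22:tri, 23:tri, 24:tri edges: (8,0,ck); (8,2,c); (8,4,c); (8,7,c); (9,3,c); (9,4,c); (9,5,ck); (9,7,c); (15,4,c); (15,11,c); (15,12,c); (16,6,c); (16,12,c); (16,13,c); (17,11,c); (17,12,c); (17,13,c); (21,2,c); (21,18,c); (21,20,c); (22,11,c); (22,18,c); (22,19,c); (23,13,c); (23,19,c); (23,20,c); (24,18,c); (24,19,c); (24,20,c)
final:
nodes: 0:vx, 2:vx, 3:vx, 4:vx, 5:vx, 6:vx, 7:vx, 8:tri, 9:tri, 11:vx, 12:vx, 13:vx, 15:tri, 16:tri, 17:tri, 18:vx, 19:vx, 20:vx, 21:tri, 22:tri, 23:tri, 24:tri
edges: (8,0,ck); (8,2,c); (8,4,c); (8,7,c); (9,3,c); (9,4,c); (9,5,ck); (9,7,c); (15,4,c); (15,11,c); (15,12,c); (16,6,c); (16,12,c); (16,13,c); (17,11,c); (17,12,c); (17,13,c); (21,2,c); (21,18,c); (21,20,c); (22,11,c); (22,18,c); (22,19,c); (23,13,c); (23,19,c); (23,20,c); (24,18,c); (24,19,c); (24,20,c)


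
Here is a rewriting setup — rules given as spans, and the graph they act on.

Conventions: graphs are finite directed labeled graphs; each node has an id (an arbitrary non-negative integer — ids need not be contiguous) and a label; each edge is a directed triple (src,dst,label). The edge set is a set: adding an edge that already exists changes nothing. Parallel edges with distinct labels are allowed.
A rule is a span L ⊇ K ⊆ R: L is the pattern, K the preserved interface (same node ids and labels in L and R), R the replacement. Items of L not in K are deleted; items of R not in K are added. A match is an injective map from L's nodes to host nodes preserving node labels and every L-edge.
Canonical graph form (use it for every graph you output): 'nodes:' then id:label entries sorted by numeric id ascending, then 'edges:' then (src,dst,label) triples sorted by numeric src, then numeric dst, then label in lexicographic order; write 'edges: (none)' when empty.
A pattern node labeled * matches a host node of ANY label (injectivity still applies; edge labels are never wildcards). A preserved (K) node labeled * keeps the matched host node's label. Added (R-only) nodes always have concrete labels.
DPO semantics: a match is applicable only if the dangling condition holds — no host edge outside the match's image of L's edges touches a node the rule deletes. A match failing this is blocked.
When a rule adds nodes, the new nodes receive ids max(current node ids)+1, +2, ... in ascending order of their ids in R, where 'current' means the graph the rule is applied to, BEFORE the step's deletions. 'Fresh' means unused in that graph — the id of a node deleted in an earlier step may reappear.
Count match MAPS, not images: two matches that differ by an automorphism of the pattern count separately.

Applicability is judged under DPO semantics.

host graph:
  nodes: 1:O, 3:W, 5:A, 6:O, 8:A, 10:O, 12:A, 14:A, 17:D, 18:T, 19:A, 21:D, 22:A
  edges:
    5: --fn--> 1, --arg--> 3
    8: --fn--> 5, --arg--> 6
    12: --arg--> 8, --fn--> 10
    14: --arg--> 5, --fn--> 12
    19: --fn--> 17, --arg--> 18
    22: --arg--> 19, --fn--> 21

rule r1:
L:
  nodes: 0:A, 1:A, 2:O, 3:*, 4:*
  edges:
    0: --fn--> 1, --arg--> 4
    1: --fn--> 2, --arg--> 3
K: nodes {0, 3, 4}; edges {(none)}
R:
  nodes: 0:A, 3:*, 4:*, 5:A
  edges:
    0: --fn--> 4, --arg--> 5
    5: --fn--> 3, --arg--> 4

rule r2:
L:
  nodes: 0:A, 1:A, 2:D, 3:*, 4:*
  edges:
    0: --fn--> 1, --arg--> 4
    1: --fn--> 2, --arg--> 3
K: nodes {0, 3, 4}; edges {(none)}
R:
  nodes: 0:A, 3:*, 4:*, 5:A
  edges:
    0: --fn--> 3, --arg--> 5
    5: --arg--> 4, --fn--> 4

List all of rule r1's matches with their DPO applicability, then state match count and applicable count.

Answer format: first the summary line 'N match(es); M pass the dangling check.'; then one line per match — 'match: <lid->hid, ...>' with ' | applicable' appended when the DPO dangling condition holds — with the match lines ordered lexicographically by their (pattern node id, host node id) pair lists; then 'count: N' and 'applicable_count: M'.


2 match(es); 1 pass the dangling check.
match: 0->8, 1->5, 2->1, 3->3, 4->6
match: 0->14, 1->12, 2->10, 3->8, 4->5 | applicable
count: 2
applicable_count: 1


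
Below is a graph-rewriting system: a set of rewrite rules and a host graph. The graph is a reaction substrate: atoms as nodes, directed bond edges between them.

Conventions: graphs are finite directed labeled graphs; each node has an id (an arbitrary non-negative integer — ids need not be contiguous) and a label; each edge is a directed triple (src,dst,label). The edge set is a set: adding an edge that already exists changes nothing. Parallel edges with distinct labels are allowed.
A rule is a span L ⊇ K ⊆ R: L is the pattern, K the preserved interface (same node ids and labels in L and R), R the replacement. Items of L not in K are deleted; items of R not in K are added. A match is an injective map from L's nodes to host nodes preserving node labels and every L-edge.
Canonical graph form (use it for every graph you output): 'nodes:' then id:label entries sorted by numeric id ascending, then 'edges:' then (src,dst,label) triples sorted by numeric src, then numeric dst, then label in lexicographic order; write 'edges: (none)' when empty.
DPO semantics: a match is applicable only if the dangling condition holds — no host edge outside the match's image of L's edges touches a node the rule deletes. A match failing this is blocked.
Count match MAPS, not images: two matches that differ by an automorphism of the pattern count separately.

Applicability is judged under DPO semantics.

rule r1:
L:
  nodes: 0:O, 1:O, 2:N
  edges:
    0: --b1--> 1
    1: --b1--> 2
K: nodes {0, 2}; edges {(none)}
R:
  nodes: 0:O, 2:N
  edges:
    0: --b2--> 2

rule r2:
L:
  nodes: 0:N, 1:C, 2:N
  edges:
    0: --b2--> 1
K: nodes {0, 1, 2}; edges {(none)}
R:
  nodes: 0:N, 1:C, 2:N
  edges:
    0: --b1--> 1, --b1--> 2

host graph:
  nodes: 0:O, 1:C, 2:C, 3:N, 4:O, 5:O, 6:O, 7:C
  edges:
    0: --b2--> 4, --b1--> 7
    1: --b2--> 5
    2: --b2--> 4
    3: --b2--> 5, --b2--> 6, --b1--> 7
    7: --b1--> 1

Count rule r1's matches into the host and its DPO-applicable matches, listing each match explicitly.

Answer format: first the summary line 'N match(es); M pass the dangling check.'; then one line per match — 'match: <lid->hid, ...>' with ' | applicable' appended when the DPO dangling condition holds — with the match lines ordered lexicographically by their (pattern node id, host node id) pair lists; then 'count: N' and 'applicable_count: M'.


0 match(es); 0 pass the dangling check.
count: 0
applicable_count: 0


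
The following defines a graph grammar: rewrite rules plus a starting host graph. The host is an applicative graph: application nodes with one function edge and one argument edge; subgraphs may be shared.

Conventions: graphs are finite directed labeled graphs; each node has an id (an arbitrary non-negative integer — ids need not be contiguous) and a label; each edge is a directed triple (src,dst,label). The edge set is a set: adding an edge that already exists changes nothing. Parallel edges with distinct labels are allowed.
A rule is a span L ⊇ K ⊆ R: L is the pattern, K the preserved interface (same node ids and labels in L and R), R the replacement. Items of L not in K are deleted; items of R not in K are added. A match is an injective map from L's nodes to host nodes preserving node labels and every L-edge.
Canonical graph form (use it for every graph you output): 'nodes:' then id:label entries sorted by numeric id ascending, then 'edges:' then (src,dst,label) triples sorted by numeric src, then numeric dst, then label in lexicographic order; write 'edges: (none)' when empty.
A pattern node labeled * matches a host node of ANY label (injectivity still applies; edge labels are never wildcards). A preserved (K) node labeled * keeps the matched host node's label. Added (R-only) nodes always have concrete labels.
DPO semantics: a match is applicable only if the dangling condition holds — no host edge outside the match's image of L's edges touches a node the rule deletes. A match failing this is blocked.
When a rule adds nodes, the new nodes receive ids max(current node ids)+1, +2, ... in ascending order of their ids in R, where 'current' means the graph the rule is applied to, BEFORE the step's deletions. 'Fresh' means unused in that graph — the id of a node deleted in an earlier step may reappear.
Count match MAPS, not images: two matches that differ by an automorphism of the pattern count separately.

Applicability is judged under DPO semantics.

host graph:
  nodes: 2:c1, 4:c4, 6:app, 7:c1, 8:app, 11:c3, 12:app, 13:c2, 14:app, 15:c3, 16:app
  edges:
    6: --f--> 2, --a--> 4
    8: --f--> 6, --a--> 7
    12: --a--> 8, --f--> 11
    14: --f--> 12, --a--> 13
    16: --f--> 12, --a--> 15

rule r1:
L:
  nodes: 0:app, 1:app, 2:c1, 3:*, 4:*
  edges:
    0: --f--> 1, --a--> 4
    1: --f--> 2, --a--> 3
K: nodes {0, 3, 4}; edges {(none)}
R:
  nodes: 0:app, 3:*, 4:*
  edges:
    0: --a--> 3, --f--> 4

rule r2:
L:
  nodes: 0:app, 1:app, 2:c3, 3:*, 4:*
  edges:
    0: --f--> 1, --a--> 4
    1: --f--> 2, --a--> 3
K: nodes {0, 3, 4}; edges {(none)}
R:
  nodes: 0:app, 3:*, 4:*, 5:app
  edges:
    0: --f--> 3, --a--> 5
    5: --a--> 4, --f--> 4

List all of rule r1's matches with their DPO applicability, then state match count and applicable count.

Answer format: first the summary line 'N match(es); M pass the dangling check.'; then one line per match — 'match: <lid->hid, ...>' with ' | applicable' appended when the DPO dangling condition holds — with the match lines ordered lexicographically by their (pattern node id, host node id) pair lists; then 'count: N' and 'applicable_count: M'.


1 match(es); 1 pass the dangling check.
match: 0->8, 1->6, 2->2, 3->4, 4->7 | applicable
count: 1
applicable_count: 1


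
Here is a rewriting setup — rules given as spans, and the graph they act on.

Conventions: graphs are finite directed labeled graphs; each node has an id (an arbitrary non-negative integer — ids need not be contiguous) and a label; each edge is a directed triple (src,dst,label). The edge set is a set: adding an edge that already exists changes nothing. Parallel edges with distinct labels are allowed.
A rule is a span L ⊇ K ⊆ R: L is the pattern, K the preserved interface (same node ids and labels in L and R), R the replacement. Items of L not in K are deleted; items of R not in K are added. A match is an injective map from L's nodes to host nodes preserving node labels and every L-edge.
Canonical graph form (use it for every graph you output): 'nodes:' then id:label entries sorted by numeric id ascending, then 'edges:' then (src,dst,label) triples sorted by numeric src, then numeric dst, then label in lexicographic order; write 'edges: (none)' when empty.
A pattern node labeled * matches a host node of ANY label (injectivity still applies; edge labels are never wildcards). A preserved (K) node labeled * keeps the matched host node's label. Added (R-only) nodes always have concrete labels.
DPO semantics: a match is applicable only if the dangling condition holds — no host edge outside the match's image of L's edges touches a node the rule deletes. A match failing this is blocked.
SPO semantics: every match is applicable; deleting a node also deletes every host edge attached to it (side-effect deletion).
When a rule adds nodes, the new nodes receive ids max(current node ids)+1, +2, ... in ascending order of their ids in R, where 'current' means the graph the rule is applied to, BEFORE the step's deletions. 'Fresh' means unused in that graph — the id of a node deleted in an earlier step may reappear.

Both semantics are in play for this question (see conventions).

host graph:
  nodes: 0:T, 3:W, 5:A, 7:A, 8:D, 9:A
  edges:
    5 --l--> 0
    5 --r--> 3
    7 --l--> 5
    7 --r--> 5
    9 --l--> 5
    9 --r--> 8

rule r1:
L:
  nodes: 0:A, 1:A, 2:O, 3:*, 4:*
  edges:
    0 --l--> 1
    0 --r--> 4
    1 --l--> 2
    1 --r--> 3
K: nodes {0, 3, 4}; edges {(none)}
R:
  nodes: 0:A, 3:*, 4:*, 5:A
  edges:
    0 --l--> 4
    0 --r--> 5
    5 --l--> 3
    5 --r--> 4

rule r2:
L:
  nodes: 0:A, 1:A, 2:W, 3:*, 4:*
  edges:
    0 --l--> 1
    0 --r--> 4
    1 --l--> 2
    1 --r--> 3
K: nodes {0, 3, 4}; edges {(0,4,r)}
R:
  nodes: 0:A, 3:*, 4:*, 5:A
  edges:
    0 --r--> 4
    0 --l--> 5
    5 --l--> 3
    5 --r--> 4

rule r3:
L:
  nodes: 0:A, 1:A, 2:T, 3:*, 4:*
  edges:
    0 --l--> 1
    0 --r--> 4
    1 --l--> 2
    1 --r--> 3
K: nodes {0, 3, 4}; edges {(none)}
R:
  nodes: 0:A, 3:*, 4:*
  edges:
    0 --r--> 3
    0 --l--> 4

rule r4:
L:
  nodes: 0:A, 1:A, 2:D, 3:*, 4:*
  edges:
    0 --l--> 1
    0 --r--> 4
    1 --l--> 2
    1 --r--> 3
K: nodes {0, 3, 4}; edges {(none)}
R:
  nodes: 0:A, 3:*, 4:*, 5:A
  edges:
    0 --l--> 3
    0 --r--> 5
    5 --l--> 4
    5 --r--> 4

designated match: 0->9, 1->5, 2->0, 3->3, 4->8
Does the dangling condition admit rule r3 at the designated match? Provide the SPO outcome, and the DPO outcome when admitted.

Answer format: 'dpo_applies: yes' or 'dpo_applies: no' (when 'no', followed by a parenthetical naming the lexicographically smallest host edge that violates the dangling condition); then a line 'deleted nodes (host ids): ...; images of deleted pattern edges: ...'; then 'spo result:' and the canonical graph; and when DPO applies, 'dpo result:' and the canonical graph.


dpo_applies: no
(the rule deletes node 5, which keeps host edge (7,5,l) outside the match image — the dangling condition fails, DPO blocks; SPO proceeds and side-deletes such edges)
deleted nodes (host ids): 0, 5; images of deleted pattern edges: (5,0,l); (5,3,r); (9,5,l); (9,8,r)
spo result:
nodes: 3:W, 7:A, 8:D, 9:A
edges: (9,3,r); (9,8,l)
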